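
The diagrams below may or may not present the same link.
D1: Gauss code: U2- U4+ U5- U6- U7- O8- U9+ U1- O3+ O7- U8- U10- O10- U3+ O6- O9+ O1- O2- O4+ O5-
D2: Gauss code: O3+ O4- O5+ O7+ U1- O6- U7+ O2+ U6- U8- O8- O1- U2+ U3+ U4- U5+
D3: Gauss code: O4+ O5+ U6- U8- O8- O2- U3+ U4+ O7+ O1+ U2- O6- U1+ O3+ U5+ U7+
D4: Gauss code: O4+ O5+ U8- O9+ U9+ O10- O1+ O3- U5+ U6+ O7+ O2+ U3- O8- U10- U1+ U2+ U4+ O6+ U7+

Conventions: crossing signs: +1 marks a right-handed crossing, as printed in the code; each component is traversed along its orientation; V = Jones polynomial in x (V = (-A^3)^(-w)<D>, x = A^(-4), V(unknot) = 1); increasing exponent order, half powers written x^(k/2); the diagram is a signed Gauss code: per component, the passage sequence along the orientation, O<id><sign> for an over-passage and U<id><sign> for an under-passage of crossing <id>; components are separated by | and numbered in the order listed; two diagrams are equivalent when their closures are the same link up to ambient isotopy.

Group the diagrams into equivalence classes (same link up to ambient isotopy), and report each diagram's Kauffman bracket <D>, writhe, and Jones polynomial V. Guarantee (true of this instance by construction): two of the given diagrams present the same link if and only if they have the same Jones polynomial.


classes: {D1} | {D2} | {D3, D4}
V(D1) = 1  [10 crossings, <D> = A^-12, w = -4]
V(D2) = x^-2 - x^-1 + 1 - x + x^2  [8 crossings, <D> = A^-8 - A^-4 + 1 - A^4 + A^8, w = 0]
V(D3) = x^-1 - 1 + 2x - 2x^2 + 2x^3 - 2x^4 + x^5  (w +2, c 8, <D> = A^-14 - 2A^-10 + 2A^-6 - 2A^-2 + 2A^2 - A^6 + A^10)
D4 (bracket A^-8 - 2A^-4 + 2 - 2A^4 + 2A^8 - A^12 + A^16; 10 crossings at w = +4): V = x^-1 - 1 + 2x - 2x^2 + 2x^3 - 2x^4 + x^5
insight: V(x) takes 3 values over 4 diagrams, fixing the grouping


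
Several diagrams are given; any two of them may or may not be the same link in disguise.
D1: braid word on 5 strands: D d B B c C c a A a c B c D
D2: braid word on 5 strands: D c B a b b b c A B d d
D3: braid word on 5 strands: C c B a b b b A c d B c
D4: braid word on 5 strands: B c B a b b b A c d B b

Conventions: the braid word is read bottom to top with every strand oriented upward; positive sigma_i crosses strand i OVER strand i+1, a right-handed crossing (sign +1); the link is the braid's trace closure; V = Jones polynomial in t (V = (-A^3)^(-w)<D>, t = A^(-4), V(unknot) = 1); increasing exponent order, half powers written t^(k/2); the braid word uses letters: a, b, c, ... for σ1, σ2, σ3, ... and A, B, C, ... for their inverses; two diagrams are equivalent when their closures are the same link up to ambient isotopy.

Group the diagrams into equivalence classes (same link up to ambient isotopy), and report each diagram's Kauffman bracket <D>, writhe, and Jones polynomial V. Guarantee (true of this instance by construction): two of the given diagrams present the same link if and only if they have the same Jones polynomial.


classes: {D1} | {D2, D3, D4}
V(D1) = -t^-3 + 2t^-2 - 2t^-1 + 3 - 2t + 2t^2 - t^3  [14 crossings, <D> = -A^-12 + 2A^-8 - 2A^-4 + 3 - 2A^4 + 2A^8 - A^12, w = 0]
D2 (bracket -A^-12 + 2A^-8 - 2A^-4 + 3 - 3A^4 + 2A^8 - A^12 + A^16; 12 crossings at w = +4): V = t^-1 - 1 + 2t - 3t^2 + 3t^3 - 2t^4 + 2t^5 - t^6
V(D3) = t^-1 - 1 + 2t - 3t^2 + 3t^3 - 2t^4 + 2t^5 - t^6  [12 crossings, <D> = -A^-12 + 2A^-8 - 2A^-4 + 3 - 3A^4 + 2A^8 - A^12 + A^16, w = +4]
V(D4) = t^-1 - 1 + 2t - 3t^2 + 3t^3 - 2t^4 + 2t^5 - t^6  (w +4, c 12, <D> = -A^-12 + 2A^-8 - 2A^-4 + 3 - 3A^4 + 2A^8 - A^12 + A^16)
note: 2 values of V(t) split the 4 diagrams


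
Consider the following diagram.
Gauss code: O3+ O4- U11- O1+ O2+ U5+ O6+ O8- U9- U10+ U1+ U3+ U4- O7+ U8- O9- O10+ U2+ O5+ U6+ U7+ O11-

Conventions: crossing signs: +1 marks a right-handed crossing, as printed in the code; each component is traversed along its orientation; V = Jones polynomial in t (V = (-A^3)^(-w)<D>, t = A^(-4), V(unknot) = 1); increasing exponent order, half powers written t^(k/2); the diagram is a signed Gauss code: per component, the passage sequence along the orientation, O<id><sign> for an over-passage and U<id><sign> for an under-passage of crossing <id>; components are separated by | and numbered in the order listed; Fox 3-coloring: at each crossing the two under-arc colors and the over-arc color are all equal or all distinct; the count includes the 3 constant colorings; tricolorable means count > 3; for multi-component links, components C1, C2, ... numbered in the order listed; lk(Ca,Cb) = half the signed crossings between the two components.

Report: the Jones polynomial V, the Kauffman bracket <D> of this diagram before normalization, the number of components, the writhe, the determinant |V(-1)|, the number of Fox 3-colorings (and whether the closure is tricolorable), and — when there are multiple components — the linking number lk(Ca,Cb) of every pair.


Jones polynomial: V(t) = t - t^2 + 2t^3 - t^4 + t^5 - t^6
<D> = A^-15 - A^-11 + A^-7 - 2A^-3 + A - A^5; writhe +3
components 1, writhe +3 (11 crossings)
3-colorings: 3 of 3^11, det 7 — not tricolorable
note: V spans 5 powers of t: at least 5 crossings in any diagram


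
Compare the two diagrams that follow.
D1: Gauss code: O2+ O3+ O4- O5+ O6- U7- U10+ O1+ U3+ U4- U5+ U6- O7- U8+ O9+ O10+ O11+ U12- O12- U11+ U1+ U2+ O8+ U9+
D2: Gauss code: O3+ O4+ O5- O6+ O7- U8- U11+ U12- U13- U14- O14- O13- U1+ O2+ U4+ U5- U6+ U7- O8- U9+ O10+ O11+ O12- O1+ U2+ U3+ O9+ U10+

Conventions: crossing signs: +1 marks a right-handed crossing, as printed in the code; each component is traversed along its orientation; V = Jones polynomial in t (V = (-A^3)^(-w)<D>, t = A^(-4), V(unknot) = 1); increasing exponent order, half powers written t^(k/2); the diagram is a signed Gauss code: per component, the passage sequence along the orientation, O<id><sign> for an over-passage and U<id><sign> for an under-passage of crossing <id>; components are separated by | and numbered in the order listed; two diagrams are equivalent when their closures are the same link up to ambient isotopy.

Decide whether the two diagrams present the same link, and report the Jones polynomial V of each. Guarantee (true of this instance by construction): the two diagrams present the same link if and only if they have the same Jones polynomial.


equivalent: yes
V(D1) = t - t^2 + 2t^3 - t^4 + t^5 - t^6  (w +4, c 12, <D> = -A^-12 + A^-8 - A^-4 + 2 - A^4 + A^8)
D2 (bracket -A^-18 + A^-14 - A^-10 + 2A^-6 - A^-2 + A^2; 14 crossings at w = +2): V = t - t^2 + 2t^3 - t^4 + t^5 - t^6
why: from 12 to 14 crossings by R-moves: one link, two diagrams


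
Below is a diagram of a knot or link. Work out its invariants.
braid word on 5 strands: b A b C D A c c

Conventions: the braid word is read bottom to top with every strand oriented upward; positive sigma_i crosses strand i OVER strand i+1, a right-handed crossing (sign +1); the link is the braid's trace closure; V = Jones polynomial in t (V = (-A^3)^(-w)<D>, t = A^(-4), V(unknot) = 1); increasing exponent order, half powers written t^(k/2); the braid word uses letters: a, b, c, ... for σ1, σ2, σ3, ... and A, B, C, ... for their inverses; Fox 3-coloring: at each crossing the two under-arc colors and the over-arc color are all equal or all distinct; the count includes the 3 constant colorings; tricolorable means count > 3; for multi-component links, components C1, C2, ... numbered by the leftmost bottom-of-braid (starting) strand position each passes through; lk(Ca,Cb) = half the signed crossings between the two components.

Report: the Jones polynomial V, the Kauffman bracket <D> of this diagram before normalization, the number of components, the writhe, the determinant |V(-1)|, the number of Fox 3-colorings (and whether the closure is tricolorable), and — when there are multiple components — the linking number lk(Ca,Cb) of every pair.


Jones polynomial: V(t) = t^-2 - t^-1 + 1 - t + t^2
<D> = A^-8 - A^-4 + 1 - A^4 + A^8; writhe 0
components 1, writhe 0 (8 crossings)
3-colorings: 3 of 3^8, det 5 — not tricolorable
note: V is palindromic (span 4, det 5): t -> 1/t fixes it; necessary, not sufficient, for amphichirality


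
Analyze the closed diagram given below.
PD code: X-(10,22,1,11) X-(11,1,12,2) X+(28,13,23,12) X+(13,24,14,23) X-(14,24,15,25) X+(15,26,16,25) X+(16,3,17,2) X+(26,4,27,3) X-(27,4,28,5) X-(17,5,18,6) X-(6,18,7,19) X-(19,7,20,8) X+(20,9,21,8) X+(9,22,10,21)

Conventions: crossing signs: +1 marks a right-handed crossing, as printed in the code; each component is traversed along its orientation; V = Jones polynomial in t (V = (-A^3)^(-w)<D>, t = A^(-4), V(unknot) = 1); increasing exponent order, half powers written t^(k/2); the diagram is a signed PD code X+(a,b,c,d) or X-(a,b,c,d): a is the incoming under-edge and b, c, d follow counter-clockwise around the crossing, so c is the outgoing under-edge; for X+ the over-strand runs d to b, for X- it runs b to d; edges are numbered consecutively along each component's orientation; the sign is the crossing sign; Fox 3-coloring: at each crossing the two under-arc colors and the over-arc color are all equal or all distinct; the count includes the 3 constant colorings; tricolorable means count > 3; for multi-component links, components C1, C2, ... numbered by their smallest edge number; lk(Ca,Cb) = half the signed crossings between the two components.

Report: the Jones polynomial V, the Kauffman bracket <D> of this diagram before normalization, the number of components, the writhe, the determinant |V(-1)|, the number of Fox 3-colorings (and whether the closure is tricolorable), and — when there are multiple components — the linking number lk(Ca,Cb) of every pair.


Jones polynomial: V(t) = t^-2 + 2 + t^2
<D> = A^-8 + 2 + A^8; writhe 0
components 3, writhe 0 (14 crossings)
linking number lk(C1,C2) = -1
lk(C1,C3): 0
lk(C2,C3) = +1
3-colorings: 3 of 3^14, det 4 — not tricolorable
note: w = 0 shifts under R1 moves; the (-A^3)^(0) factor cancels that in V


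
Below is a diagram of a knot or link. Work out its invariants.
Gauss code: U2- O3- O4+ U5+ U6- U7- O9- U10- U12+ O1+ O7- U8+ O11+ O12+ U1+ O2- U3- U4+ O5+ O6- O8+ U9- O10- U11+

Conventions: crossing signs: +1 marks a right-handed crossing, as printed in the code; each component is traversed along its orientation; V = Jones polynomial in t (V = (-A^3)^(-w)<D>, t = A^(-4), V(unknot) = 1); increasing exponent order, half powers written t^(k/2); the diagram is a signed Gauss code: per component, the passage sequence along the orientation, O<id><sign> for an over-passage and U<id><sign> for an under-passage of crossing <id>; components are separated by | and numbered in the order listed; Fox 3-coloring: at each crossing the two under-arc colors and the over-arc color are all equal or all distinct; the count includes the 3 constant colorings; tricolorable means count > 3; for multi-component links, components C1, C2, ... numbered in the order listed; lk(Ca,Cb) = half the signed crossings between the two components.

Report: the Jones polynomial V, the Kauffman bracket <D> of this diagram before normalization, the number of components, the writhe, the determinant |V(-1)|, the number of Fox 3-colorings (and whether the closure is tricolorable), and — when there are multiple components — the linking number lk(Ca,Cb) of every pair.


Jones polynomial: V(t) = -t^-3 + t^-2 - t^-1 + 3 - t + t^2 - t^3
<D> = -A^-12 + A^-8 - A^-4 + 3 - A^4 + A^8 - A^12; writhe 0
components 1, writhe 0 (12 crossings)
3-colorings: 27 of 3^12, det 9 — tricolorable
note: w = 0 shifts under R1 moves; the (-A^3)^(0) factor cancels that in V


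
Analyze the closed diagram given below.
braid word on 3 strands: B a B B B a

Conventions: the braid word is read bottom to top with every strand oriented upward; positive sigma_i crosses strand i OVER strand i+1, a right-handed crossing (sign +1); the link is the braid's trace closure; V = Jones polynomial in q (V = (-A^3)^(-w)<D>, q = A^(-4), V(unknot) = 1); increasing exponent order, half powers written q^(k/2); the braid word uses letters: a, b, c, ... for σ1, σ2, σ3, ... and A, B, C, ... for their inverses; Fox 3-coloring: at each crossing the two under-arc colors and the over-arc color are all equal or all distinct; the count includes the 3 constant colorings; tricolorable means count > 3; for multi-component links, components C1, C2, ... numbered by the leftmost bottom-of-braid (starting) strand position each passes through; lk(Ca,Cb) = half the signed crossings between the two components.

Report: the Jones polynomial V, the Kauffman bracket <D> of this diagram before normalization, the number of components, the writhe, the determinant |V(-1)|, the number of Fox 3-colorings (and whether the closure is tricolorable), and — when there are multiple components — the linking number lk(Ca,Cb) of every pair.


V(q) = q^-5 - 2q^-4 + 2q^-3 - 2q^-2 + 2q^-1 - 1 + q
bracket: A^-10 - A^-6 + 2A^-2 - 2A^2 + 2A^6 - 2A^10 + A^14, w = -2
1 component, writhe -2, over 6 crossings
det 11, colorings 3 of 3^6 — not tricolorable
observation: w = -2 (over 6 crossings) is diagram-only; (-A^3)^(2) removes it from V


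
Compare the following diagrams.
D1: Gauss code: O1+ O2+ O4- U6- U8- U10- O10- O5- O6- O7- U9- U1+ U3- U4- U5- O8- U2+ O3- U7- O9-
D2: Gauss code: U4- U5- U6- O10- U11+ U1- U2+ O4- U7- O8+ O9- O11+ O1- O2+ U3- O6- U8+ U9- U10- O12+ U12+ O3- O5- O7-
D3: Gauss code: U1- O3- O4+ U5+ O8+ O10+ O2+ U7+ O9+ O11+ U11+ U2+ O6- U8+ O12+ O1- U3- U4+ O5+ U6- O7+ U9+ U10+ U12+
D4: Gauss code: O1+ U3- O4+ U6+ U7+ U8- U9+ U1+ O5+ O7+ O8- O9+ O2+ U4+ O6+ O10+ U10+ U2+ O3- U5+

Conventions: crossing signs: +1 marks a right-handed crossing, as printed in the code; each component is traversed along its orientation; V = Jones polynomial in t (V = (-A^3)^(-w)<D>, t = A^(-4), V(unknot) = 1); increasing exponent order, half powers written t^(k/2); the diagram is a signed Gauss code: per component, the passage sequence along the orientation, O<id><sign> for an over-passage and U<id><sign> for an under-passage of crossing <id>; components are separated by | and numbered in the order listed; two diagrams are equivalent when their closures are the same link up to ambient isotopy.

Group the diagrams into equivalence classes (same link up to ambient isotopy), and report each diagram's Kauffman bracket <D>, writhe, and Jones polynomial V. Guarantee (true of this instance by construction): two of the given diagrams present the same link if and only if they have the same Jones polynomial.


classes: {D1, D2} | {D3, D4}
V(D1) = -t^-6 + t^-5 - t^-4 + 2t^-3 - t^-2 + t^-1  [10 crossings, <D> = A^-14 - A^-10 + 2A^-6 - A^-2 + A^2 - A^6, w = -6]
V(D2) = -t^-6 + t^-5 - t^-4 + 2t^-3 - t^-2 + t^-1  [12 crossings, <D> = A^-8 - A^-4 + 2 - A^4 + A^8 - A^12, w = -4]
V(D3) = t - t^2 + 2t^3 - t^4 + t^5 - t^6  [12 crossings, <D> = -A^-6 + A^-2 - A^2 + 2A^6 - A^10 + A^14, w = +6]
V(D4) = t - t^2 + 2t^3 - t^4 + t^5 - t^6  (w +6, c 10, <D> = -A^-6 + A^-2 - A^2 + 2A^6 - A^10 + A^14)
note: 2 classes among 4 diagrams; unequal V(t) rules out equality


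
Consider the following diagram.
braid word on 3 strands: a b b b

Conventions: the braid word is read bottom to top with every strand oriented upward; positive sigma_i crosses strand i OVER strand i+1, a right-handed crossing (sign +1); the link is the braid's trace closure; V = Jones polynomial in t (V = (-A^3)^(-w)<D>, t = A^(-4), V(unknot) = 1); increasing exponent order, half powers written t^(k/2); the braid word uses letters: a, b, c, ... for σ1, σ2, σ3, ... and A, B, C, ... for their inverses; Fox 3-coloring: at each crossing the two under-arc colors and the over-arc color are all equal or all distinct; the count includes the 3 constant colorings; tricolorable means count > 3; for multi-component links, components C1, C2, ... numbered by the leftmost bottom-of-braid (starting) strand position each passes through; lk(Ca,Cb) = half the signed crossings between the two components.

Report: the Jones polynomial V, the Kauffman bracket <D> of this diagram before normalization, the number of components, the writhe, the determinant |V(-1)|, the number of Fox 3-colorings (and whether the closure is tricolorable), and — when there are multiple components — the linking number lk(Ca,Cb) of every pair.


V = t + t^3 - t^4
<D> = -A^-4 + 1 + A^8 (w = +4)
1 component over 4 crossings, w = +4
9 Fox colorings among 3^4, |V(-1)| = 3: tricolorable
why: V spans 3 powers of t: at least 3 crossings in any diagram


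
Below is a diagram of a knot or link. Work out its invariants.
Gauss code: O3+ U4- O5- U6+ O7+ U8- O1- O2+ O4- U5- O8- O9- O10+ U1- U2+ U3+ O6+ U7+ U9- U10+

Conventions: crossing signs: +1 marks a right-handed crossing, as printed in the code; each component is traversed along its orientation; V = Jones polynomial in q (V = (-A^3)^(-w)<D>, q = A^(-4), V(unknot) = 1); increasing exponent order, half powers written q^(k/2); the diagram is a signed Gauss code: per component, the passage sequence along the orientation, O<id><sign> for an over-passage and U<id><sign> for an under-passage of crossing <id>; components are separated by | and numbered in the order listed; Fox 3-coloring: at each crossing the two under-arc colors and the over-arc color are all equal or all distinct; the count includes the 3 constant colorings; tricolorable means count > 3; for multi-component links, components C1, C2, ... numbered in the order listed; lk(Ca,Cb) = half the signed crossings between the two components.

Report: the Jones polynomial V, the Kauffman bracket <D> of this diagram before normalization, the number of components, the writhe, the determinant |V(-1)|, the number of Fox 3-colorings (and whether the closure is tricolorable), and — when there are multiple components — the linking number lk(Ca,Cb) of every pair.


V(q) = -q^-3 + 2q^-2 - 2q^-1 + 3 - 2q + 2q^2 - q^3
bracket: -A^-12 + 2A^-8 - 2A^-4 + 3 - 2A^4 + 2A^8 - A^12, w = 0
1 component, writhe 0, over 10 crossings
det 13, colorings 3 of 3^10 — not tricolorable
observation: palindromic: swapping q for 1/q fixes V


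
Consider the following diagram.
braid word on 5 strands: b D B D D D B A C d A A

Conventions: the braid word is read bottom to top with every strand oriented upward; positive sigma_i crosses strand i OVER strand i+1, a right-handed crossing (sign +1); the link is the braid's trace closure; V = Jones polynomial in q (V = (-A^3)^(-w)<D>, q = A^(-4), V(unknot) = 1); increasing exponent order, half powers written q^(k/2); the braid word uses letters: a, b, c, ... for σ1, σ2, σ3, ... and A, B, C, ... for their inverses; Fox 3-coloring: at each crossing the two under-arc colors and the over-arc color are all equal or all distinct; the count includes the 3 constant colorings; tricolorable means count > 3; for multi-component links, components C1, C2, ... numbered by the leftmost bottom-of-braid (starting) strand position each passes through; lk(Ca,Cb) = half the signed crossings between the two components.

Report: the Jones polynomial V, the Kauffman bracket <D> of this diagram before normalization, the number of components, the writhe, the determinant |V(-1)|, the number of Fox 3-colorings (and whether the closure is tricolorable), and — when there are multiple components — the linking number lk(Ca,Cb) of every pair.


V = q^-8 - 2q^-7 + q^-6 - 2q^-5 + 2q^-4 + q^-2
<D> = A^-16 + 2A^-8 - 2A^-4 + 1 - 2A^4 + A^8 (w = -8)
1 component over 12 crossings, w = -8
27 Fox colorings among 3^12, |V(-1)| = 9: tricolorable
why: the span of V is 6, forcing >= 6 crossings in any diagram


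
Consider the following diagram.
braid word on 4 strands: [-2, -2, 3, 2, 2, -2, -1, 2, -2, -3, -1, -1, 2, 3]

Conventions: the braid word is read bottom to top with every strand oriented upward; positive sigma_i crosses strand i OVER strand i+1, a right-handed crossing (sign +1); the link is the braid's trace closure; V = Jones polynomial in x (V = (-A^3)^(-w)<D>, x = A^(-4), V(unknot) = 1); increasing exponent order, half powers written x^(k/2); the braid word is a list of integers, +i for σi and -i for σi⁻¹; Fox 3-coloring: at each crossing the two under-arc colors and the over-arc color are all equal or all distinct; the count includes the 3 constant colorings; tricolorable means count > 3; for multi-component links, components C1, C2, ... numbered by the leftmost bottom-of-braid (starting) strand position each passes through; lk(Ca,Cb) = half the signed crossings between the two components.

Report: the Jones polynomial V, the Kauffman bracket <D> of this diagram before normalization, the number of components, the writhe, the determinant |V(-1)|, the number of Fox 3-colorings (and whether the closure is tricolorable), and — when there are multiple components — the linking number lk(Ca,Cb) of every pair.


V = -x^(-11/2) + 2x^(-9/2) - x^(-7/2) + 2x^(-5/2) - 2x^(-3/2) + x^(-1/2) - 2x^(1/2) - x^(5/2)
<D> = -A^-16 - 2A^-8 + A^-4 - 2 + 2A^4 - A^8 + 2A^12 - A^16 (w = -2)
2 components over 14 crossings, w = -2
lk(C1,C2): +2
9 Fox colorings among 3^14, |V(-1)| = 12: tricolorable
why: the 1 component pair carries total linking +2


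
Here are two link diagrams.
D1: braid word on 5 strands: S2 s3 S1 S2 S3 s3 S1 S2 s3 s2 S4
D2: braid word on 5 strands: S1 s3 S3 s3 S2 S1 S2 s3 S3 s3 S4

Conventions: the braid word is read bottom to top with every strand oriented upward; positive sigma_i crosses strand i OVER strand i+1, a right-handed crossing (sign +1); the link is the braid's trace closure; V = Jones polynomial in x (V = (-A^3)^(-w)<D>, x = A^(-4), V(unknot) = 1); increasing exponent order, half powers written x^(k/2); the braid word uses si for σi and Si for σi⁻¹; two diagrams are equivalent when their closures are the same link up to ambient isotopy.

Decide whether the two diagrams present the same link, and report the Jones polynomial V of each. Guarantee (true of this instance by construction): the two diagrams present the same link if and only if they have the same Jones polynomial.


equivalent: yes
V(D1) = x^(-7/2) - x^(-5/2) + x^(-3/2) - 2x^(-1/2) - x^(3/2)  (w -3, c 11, <D> = A^-15 + 2A^-7 - A^-3 + A - A^5)
V(D2) = x^(-7/2) - x^(-5/2) + x^(-3/2) - 2x^(-1/2) - x^(3/2)  [11 crossings, <D> = A^-15 + 2A^-7 - A^-3 + A - A^5, w = -3]
key observation: Markov moves rewrite D1 (11 crossings) into D2 (11)


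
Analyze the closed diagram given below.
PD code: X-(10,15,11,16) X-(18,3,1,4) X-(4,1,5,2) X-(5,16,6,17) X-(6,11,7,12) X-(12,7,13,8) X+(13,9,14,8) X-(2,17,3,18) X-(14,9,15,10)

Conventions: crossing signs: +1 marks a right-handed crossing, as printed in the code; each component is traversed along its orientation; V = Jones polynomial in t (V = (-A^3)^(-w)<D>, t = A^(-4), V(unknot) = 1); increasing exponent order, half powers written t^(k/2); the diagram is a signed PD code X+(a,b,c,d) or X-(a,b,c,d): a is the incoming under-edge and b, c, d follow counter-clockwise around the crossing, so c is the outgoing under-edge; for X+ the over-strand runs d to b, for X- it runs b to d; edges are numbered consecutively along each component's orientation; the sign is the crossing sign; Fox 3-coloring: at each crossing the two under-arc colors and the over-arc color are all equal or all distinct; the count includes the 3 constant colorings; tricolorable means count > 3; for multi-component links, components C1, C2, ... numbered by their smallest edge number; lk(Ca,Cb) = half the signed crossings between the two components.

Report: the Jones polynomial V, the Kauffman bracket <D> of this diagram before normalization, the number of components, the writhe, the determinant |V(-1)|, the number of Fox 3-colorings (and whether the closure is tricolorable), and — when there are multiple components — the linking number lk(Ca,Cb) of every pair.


V = t^-8 - 2t^-7 + t^-6 - 2t^-5 + 2t^-4 + t^-2
<D> = -A^-13 - 2A^-5 + 2A^-1 - A^3 + 2A^7 - A^11 (w = -7)
1 component over 9 crossings, w = -7
27 Fox colorings among 3^9, |V(-1)| = 9: tricolorable
why: w = -7 (over 9 crossings) is diagram-only; (-A^3)^(7) removes it from V


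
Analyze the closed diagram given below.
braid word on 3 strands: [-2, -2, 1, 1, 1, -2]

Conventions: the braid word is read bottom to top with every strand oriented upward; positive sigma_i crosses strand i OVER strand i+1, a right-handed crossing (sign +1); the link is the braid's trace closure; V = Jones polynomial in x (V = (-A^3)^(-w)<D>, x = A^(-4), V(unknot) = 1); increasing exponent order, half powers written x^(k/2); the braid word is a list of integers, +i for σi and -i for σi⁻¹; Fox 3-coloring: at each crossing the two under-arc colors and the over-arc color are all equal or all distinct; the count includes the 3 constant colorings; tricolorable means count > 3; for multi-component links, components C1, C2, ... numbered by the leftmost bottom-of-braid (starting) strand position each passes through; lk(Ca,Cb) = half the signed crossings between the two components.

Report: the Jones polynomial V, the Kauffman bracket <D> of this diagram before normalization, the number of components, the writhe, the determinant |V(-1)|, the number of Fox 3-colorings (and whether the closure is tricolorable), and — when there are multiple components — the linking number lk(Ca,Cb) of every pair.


V = -x^-3 + x^-2 - x^-1 + 3 - x + x^2 - x^3
<D> = -A^-12 + A^-8 - A^-4 + 3 - A^4 + A^8 - A^12 (w = 0)
1 component over 6 crossings, w = 0
27 Fox colorings among 3^6, |V(-1)| = 9: tricolorable
why: w = 0 (over 6 crossings) is diagram-only; (-A^3)^(0) removes it from V


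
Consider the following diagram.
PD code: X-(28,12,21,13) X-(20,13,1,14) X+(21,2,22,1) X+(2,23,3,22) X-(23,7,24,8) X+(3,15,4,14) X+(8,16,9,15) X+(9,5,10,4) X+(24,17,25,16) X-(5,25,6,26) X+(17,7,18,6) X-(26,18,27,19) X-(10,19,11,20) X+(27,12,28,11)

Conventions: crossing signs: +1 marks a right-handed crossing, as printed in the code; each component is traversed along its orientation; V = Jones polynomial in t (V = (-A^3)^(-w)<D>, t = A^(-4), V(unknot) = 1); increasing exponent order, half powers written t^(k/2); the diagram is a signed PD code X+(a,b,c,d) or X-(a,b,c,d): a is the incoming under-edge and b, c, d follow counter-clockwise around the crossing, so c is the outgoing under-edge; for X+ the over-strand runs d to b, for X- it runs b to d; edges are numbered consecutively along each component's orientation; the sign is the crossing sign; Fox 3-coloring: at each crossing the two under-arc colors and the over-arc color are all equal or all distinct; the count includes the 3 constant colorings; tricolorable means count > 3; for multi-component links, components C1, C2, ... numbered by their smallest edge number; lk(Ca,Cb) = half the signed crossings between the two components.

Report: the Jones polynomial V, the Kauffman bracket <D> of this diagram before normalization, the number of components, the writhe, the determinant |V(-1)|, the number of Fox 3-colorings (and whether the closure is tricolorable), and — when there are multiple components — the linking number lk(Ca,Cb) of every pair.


V = t^(-5/2) - 4t^(-3/2) + 5t^(-1/2) - 7t^(1/2) + 7t^(3/2) - 7t^(5/2) + 5t^(7/2) - 3t^(9/2) + t^(11/2)
<D> = A^-16 - 3A^-12 + 5A^-8 - 7A^-4 + 7 - 7A^4 + 5A^8 - 4A^12 + A^16 (w = +2)
2 components over 14 crossings, w = +2
lk(C1,C2): 0
3 Fox colorings among 3^14, |V(-1)| = 40: not tricolorable
why: the span of V is 8, within the link bound 14 + 2 - 1


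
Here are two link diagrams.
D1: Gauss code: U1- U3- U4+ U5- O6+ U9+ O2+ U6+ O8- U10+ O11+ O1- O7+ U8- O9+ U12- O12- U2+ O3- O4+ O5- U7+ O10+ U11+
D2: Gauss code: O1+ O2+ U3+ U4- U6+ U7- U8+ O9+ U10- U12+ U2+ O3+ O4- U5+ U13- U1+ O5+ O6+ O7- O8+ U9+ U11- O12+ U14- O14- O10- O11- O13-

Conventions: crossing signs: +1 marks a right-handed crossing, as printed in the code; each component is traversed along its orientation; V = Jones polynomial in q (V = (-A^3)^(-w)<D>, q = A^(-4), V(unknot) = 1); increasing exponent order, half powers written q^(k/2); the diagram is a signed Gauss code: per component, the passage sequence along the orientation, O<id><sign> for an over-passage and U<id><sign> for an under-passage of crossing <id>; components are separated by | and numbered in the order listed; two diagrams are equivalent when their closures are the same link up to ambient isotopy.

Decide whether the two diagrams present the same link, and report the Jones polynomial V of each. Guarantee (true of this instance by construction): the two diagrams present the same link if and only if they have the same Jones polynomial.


equivalent: no
D1 (bracket -A^-18 + 2A^-14 - 3A^-10 + 4A^-6 - 3A^-2 + 3A^2 - 2A^6 + A^10; 12 crossings at w = +2): V = q^-1 - 2 + 3q - 3q^2 + 4q^3 - 3q^4 + 2q^5 - q^6
V(D2) = q + q^3 - q^4  [14 crossings, <D> = -A^-10 + A^-6 + A^2, w = +2]
observation: comparing 2 Jones polynomials yields 2 groups


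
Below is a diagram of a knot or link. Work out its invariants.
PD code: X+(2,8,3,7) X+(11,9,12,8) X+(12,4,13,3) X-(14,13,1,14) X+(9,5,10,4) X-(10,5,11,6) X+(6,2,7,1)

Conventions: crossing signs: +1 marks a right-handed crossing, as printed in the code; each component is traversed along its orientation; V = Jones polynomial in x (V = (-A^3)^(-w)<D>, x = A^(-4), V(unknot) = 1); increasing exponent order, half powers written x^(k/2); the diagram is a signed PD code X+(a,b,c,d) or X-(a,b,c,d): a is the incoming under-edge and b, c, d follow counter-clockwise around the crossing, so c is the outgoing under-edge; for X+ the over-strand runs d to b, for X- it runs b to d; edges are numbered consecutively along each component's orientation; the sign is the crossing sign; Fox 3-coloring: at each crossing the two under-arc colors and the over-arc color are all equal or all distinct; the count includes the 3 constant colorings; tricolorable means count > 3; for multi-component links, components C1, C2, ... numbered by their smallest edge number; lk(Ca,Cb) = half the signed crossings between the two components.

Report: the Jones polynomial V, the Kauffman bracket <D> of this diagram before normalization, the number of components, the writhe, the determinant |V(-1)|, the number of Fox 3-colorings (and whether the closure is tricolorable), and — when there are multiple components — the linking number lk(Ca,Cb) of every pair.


V = x + x^3 - x^4
<D> = A^-7 - A^-3 - A^5 (w = +3)
1 component over 7 crossings, w = +3
9 Fox colorings among 3^7, |V(-1)| = 3: tricolorable
why: w = +3 shifts under R1 moves; the (-A^3)^(-3) factor cancels that in V


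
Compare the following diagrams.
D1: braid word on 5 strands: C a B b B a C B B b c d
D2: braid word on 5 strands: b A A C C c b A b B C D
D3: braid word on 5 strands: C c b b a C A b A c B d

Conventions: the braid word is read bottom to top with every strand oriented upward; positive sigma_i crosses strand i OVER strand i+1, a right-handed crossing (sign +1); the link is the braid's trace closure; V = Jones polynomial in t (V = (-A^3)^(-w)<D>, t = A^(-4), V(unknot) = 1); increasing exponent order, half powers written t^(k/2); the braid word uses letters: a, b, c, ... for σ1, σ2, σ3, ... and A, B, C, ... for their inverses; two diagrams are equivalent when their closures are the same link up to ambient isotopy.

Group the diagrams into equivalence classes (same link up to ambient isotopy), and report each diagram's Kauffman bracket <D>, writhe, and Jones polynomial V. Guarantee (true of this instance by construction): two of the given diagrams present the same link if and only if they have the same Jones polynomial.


classes: {D1} | {D2} | {D3}
V(D1) = t^-2 - t^-1 + 1 - t + t^2  [12 crossings, <D> = A^-8 - A^-4 + 1 - A^4 + A^8, w = 0]
D2 (bracket A^-16 - 2A^-12 + 3A^-8 - 3A^-4 + 4 - 3A^4 + 2A^8 - A^12; 12 crossings at w = -4): V = -t^-6 + 2t^-5 - 3t^-4 + 4t^-3 - 3t^-2 + 3t^-1 - 2 + t
D3 (bracket A^6; 12 crossings at w = +2): V = 1
note: 3 values of V(t) split the 3 diagrams


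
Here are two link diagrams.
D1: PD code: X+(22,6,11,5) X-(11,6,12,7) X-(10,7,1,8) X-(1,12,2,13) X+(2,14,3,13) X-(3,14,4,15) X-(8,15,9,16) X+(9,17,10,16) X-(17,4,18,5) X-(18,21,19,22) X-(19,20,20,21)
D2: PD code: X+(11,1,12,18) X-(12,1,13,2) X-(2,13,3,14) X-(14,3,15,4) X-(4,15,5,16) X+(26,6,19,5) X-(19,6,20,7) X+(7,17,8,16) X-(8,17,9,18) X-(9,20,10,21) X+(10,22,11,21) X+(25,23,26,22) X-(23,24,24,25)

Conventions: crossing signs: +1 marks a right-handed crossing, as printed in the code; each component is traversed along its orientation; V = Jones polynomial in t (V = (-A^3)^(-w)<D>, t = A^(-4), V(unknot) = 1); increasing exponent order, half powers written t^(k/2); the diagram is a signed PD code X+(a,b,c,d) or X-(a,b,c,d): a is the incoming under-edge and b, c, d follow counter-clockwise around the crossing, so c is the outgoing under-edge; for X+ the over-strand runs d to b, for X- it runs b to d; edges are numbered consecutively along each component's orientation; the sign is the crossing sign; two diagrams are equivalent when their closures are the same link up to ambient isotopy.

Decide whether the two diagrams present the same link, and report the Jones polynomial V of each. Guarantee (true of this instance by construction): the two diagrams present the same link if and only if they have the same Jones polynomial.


equivalent: no
V(D1) = -t^(-5/2) - t^(-1/2)  (w -5, c 11, <D> = A^-13 + A^-5)
V(D2) = t^(-9/2) - t^(-5/2) - t^(-3/2) - t^(-1/2)  (w -3, c 13, <D> = A^-7 + A^-3 + A - A^9)
why: 2 classes among 2 diagrams; unequal V(t) rules out equality


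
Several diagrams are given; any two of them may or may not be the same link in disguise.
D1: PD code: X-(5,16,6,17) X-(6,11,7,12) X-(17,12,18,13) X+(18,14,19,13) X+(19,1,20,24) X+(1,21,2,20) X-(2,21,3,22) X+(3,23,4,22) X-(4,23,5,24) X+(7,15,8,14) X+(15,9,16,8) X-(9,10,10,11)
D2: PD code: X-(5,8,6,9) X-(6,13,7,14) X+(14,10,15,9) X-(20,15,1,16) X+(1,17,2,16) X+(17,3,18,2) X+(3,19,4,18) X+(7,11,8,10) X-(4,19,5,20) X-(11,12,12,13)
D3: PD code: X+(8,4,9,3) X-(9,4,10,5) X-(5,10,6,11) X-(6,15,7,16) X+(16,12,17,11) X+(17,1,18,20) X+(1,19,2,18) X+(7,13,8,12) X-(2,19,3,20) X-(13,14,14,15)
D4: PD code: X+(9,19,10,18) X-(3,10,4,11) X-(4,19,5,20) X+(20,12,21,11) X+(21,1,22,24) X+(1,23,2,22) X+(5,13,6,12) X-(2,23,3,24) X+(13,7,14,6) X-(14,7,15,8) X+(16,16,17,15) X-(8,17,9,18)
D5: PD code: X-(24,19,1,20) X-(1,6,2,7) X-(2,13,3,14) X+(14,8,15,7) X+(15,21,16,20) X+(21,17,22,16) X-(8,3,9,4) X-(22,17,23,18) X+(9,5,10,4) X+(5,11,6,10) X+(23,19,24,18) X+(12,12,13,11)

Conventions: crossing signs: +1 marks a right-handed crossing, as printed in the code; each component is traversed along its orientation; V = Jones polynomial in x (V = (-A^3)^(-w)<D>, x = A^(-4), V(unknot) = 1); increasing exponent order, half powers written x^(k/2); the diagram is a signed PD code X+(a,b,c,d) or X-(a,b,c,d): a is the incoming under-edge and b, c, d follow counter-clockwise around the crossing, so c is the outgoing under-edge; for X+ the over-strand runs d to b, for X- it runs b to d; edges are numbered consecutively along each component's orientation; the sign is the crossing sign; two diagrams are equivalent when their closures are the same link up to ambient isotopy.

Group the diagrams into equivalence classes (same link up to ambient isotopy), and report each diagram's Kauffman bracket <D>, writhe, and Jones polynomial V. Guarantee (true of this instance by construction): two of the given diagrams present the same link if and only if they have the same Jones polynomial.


grouping into links: {D1, D2, D3, D4, D5}
V(D1) = 1  (w 0, c 12, <D> = 1)
D2 (bracket 1; 10 crossings at w = 0): V = 1
V(D3) = 1  (w 0, c 10, <D> = 1)
V(D4) = 1  (w +2, c 12, <D> = A^6)
V(D5) = 1  [12 crossings, <D> = A^6, w = +2]
key observation: all 5 diagrams share one V(x), hence one class


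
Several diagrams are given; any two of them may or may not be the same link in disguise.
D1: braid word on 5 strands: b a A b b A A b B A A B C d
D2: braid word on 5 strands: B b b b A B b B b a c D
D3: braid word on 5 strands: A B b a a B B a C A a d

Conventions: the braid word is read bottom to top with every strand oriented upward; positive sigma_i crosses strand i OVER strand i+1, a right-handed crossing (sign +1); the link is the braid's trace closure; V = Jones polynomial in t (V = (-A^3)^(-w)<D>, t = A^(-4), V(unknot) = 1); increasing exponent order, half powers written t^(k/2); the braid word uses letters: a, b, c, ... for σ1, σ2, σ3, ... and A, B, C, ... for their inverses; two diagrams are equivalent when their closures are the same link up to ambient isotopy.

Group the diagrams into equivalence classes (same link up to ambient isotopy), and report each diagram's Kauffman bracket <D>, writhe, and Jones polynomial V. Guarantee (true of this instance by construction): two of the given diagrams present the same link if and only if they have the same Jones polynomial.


equivalence classes: {D1} | {D2} | {D3}
D1 (bracket A^-10 + 2A^-2 - A^2 + 2A^6 - A^10 + A^14; 14 crossings at w = -2): V = t^-5 - t^-4 + 2t^-3 - t^-2 + 2t^-1 + t
V(D2) = 1 + t + t^2 + t^3  [12 crossings, <D> = A^-6 + A^-2 + A^2 + A^6, w = +2]
V(D3) = t^-2 + 2 + t^2  [12 crossings, <D> = A^-8 + 2 + A^8, w = 0]
key observation: 3 classes among 3 diagrams; unequal V(t) rules out equality


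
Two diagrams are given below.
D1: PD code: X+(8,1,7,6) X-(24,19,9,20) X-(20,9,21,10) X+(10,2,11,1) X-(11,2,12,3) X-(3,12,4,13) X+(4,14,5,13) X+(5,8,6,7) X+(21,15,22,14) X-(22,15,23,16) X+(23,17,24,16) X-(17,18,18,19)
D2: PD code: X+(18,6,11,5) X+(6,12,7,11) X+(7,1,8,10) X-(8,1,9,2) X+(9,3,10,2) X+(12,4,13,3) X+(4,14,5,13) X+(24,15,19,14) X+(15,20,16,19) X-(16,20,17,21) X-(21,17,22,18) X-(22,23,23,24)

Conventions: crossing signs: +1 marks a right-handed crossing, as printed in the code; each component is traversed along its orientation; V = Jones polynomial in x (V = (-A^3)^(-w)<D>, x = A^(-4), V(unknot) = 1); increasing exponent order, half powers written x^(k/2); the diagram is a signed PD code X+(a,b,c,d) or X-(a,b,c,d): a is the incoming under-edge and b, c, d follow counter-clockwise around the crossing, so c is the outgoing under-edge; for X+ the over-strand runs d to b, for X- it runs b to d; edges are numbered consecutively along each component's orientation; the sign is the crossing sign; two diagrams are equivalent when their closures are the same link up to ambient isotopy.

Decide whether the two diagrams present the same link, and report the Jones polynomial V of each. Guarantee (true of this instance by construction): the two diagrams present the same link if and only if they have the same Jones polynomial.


same link: no
V(D1) = 1 + x + x^2 + x^3  [12 crossings, <D> = A^-12 + A^-8 + A^-4 + 1, w = 0]
V(D2) = x + x^2 + x^3 + x^6  (w +4, c 12, <D> = A^-12 + 1 + A^4 + A^8)
note: V(x) takes 2 values over 2 diagrams, fixing the grouping


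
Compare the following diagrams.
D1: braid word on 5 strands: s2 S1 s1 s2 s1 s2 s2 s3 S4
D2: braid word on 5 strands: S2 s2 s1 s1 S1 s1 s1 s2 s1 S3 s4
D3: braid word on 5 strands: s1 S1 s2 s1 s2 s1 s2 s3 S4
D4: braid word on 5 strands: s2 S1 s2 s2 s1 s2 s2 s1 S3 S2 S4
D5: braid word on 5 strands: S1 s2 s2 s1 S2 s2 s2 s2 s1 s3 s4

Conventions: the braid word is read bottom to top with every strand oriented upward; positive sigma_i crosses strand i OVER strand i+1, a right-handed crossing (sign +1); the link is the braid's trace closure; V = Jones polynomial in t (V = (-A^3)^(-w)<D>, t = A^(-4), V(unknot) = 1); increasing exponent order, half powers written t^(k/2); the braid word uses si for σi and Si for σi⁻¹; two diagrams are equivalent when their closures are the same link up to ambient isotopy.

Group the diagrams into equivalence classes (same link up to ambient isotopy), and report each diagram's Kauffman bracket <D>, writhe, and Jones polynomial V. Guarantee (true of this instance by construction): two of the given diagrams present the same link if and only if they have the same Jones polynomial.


grouping into links: {D1, D2, D3, D4, D5}
V(D1) = -t^(3/2) - t^(7/2) + t^(9/2) - t^(11/2)  (w +5, c 9, <D> = A^-7 - A^-3 + A + A^9)
V(D2) = -t^(3/2) - t^(7/2) + t^(9/2) - t^(11/2)  (w +5, c 11, <D> = A^-7 - A^-3 + A + A^9)
D3 (bracket A^-7 - A^-3 + A + A^9; 9 crossings at w = +5): V = -t^(3/2) - t^(7/2) + t^(9/2) - t^(11/2)
V(D4) = -t^(3/2) - t^(7/2) + t^(9/2) - t^(11/2)  (w +3, c 11, <D> = A^-13 - A^-9 + A^-5 + A^3)
D5 (bracket A^-1 - A^3 + A^7 + A^15; 11 crossings at w = +7): V = -t^(3/2) - t^(7/2) + t^(9/2) - t^(11/2)
why: all 5 diagrams share one V(t), hence one class
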